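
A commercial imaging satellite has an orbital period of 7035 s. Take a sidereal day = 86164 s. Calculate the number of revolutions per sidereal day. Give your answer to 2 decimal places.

12.25

Orbits per sidereal day = 86164 / 7035.0 = 12.248.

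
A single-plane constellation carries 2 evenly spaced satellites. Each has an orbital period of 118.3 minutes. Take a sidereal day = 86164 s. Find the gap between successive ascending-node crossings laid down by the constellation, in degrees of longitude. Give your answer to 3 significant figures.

14.8°

T = 118.3 min = 7098.0 s.
Single-satellite node shift = (7098.0/86164) × 360° = 29.66°.
With 2 satellites evenly phased, successive equator crossings are 29.66/2 = 14.828° apart.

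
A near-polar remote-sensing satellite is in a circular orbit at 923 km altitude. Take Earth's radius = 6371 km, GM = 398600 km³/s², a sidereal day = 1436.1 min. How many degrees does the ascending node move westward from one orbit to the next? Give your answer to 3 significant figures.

25.9°

Semi-major axis a = 6371 + 923 = 7294 km. Period T = 2π√(a³/μ) = 2π√(7294³/398600) = 6199.5 s = 103.33 min.
During one orbit Earth rotates (6199.5 / 86166) × 360° = 25.90°.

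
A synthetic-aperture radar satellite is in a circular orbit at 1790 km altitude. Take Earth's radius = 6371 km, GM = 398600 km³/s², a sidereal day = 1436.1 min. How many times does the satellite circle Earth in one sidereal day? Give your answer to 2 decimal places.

Semi-major axis a = 6371 + 1790 = 8161 km. Period T = 2π√(a³/μ) = 2π√(8161³/398600) = 7337.1 s = 122.29 min.
Orbits per sidereal day = 86166 / 7337.1 = 11.744.

11.74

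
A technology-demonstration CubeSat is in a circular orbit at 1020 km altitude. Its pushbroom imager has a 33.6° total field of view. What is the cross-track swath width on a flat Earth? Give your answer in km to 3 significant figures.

Half-angle = 33.6°/2 = 16.8°.
Swath width ≈ 2h·tan(θ/2) = 2 × 1020 × tan(16.8°) = 615.9 km.

616 km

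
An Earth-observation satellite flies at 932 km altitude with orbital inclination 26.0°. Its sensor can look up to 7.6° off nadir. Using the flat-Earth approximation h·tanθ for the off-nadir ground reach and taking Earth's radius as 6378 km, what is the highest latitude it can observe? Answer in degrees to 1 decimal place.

27.1°

For a prograde orbit the ground track reaches latitude ±i = ±26.0°.
Sensor half-swath on the ground ≈ 932·tan(7.6°) = 124 km = 1.12° of latitude.
Maximum observable latitude ≈ 26.0 + 1.12 = 27.1°.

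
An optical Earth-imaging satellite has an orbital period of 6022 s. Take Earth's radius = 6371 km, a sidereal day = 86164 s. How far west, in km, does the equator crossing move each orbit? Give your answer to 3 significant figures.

2800 km

During one orbit Earth rotates (6022.0 / 86164) × 360° = 25.16°.
At the equator that is 25.16° × (2π·6371/360) km/° = 25.16 × 111.2 = 2798 km.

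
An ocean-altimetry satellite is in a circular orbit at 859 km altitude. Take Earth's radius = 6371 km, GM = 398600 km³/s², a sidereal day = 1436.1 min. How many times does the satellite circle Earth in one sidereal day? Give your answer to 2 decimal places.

Semi-major axis a = 6371 + 859 = 7230 km. Period T = 2π√(a³/μ) = 2π√(7230³/398600) = 6118.1 s = 101.97 min.
Orbits per sidereal day = 86166 / 6118.1 = 14.084.

14.08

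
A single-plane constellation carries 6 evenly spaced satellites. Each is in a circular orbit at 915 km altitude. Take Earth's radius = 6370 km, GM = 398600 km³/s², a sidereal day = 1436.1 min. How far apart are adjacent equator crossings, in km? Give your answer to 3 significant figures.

Semi-major axis a = 6370 + 915 = 7285 km. Period T = 2π√(a³/μ) = 2π√(7285³/398600) = 6188.1 s = 103.13 min.
Single-satellite node shift = (6188.1/86166) × 360° = 25.85°.
With 6 satellites evenly phased, successive equator crossings are 25.85/6 = 4.309° apart.
That is 4.309 × 111.2 = 479 km at the equator.

479 km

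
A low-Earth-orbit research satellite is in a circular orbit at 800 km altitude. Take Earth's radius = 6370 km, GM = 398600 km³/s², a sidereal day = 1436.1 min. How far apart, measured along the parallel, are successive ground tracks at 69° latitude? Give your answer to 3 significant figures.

Semi-major axis a = 6370 + 800 = 7170 km. Period T = 2π√(a³/μ) = 2π√(7170³/398600) = 6042.1 s = 100.70 min.
Node shift per orbit = (6042.1/86166) × 360° = 25.24°.
Equatorial spacing = 25.24 × 111.2 km/° = 2807 km.
At 69° latitude, spacing = 2807 × cos(69°) = 1006 km.

1010 km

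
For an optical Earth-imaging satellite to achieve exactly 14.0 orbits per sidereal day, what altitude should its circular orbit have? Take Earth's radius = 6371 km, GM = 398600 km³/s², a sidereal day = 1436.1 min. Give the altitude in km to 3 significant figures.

Required period T = 86166 / 14.0 = 6154.7 s.
From T = 2π√(a³/μ): a = (μ T²/4π²)^(1/3) = (398600 × 6154.7² / 4π²)^(1/3) = 7259 km.
Altitude h = a − R = 7259 − 6371 = 888 km.

888 km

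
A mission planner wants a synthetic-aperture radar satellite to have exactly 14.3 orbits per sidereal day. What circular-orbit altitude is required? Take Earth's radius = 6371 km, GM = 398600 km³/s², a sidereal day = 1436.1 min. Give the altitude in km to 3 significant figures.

Required period T = 86166 / 14.3 = 6025.6 s.
From T = 2π√(a³/μ): a = (μ T²/4π²)^(1/3) = (398600 × 6025.6² / 4π²)^(1/3) = 7157 km.
Altitude h = a − R = 7157 − 6371 = 786 km.

786 km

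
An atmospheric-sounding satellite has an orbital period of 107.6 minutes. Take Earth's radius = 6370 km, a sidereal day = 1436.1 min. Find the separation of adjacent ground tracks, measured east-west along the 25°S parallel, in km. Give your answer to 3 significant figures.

T = 107.6 min = 6456.0 s.
Node shift per orbit = (6456.0/86166) × 360° = 26.97°.
Equatorial spacing = 26.97 × 111.2 km/° = 2999 km.
At 25° latitude, spacing = 2999 × cos(25°) = 2718 km.

2720 km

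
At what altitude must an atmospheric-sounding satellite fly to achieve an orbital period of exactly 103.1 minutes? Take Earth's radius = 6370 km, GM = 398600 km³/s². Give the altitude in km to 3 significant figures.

T = 103.1 min = 6186.0 s.
From T = 2π√(a³/μ): a = (μ T²/4π²)^(1/3) = (398600 × 6186.0² / 4π²)^(1/3) = 7283 km.
Altitude h = a − R = 7283 − 6370 = 913 km.

913 km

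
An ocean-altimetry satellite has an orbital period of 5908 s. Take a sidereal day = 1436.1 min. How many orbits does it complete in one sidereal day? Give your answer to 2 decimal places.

14.58

Orbits per sidereal day = 86166 / 5908.0 = 14.585.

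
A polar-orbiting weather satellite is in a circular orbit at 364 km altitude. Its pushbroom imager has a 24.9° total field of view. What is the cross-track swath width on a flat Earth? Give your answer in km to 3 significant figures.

161 km

Half-angle = 24.9°/2 = 12.45°.
Swath width ≈ 2h·tan(θ/2) = 2 × 364 × tan(12.45°) = 160.7 km.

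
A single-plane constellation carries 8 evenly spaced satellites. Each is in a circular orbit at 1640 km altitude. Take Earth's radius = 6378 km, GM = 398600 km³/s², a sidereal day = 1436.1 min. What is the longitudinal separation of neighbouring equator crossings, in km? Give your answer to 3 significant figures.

415 km

Semi-major axis a = 6378 + 1640 = 8018 km. Period T = 2π√(a³/μ) = 2π√(8018³/398600) = 7145.1 s = 119.09 min.
Single-satellite node shift = (7145.1/86166) × 360° = 29.85°.
With 8 satellites evenly phased, successive equator crossings are 29.85/8 = 3.732° apart.
That is 3.732 × 111.3 = 415 km at the equator.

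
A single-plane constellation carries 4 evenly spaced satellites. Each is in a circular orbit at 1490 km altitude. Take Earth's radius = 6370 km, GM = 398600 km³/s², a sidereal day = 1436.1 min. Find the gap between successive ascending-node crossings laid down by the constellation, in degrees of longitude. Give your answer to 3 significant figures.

7.24°

Semi-major axis a = 6370 + 1490 = 7860 km. Period T = 2π√(a³/μ) = 2π√(7860³/398600) = 6935.0 s = 115.58 min.
Single-satellite node shift = (6935.0/86166) × 360° = 28.97°.
With 4 satellites evenly phased, successive equator crossings are 28.97/4 = 7.244° apart.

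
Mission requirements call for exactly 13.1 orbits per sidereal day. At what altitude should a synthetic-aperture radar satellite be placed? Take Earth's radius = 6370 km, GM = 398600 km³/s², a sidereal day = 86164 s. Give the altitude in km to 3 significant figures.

1220 km

Required period T = 86164 / 13.1 = 6577.4 s.
From T = 2π√(a³/μ): a = (μ T²/4π²)^(1/3) = (398600 × 6577.4² / 4π²)^(1/3) = 7587 km.
Altitude h = a − R = 7587 − 6370 = 1217 km.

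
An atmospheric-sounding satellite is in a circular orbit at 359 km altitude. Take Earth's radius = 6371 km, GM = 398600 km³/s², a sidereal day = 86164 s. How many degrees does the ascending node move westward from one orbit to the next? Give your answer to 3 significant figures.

23.0°

Semi-major axis a = 6371 + 359 = 6730 km. Period T = 2π√(a³/μ) = 2π√(6730³/398600) = 5494.6 s = 91.58 min.
During one orbit Earth rotates (5494.6 / 86164) × 360° = 22.96°.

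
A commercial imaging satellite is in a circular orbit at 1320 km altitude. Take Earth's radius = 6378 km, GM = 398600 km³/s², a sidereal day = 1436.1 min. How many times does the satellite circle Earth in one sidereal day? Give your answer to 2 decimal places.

Semi-major axis a = 6378 + 1320 = 7698 km. Period T = 2π√(a³/μ) = 2π√(7698³/398600) = 6721.7 s = 112.03 min.
Orbits per sidereal day = 86166 / 6721.7 = 12.819.

12.82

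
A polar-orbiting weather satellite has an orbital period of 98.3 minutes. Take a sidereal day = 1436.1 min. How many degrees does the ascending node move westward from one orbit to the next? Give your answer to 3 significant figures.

T = 98.3 min = 5898.0 s.
During one orbit Earth rotates (5898.0 / 86166) × 360° = 24.64°.

24.6°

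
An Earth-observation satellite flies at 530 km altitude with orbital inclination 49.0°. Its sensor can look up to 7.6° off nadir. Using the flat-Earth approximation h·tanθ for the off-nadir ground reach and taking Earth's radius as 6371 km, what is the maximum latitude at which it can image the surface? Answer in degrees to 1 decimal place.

For a prograde orbit the ground track reaches latitude ±i = ±49.0°.
Sensor half-swath on the ground ≈ 530·tan(7.6°) = 71 km = 0.64° of latitude.
Maximum observable latitude ≈ 49.0 + 0.64 = 49.6°.

49.6°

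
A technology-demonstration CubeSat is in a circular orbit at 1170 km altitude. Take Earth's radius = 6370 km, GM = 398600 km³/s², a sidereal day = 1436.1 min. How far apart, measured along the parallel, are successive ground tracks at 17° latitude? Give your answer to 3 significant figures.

2890 km

Semi-major axis a = 6370 + 1170 = 7540 km. Period T = 2π√(a³/μ) = 2π√(7540³/398600) = 6515.8 s = 108.60 min.
Node shift per orbit = (6515.8/86166) × 360° = 27.22°.
Equatorial spacing = 27.22 × 111.2 km/° = 3027 km.
At 17° latitude, spacing = 3027 × cos(17°) = 2894 km.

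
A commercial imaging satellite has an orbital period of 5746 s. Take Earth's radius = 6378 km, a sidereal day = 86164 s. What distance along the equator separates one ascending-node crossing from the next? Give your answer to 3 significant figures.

During one orbit Earth rotates (5746.0 / 86164) × 360° = 24.01°.
At the equator that is 24.01° × (2π·6378/360) km/° = 24.01 × 111.3 = 2672 km.

2670 km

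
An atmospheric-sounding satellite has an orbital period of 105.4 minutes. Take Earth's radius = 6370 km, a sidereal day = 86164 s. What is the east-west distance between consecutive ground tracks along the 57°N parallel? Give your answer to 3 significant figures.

T = 105.4 min = 6324.0 s.
Node shift per orbit = (6324.0/86164) × 360° = 26.42°.
Equatorial spacing = 26.42 × 111.2 km/° = 2938 km.
At 57° latitude, spacing = 2938 × cos(57°) = 1600 km.

1600 km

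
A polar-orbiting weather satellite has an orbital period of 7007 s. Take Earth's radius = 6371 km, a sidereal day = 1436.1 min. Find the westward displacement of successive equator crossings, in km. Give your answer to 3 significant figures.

3260 km

During one orbit Earth rotates (7007.0 / 86166) × 360° = 29.28°.
At the equator that is 29.28° × (2π·6371/360) km/° = 29.28 × 111.2 = 3255 km.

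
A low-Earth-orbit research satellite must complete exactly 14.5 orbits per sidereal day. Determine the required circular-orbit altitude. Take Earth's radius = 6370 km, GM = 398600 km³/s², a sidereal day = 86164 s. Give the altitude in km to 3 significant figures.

721 km

Required period T = 86164 / 14.5 = 5942.3 s.
From T = 2π√(a³/μ): a = (μ T²/4π²)^(1/3) = (398600 × 5942.3² / 4π²)^(1/3) = 7091 km.
Altitude h = a − R = 7091 − 6370 = 721 km.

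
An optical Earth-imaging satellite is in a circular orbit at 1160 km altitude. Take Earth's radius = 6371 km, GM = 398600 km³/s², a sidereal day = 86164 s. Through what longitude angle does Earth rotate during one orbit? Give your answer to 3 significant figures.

27.2°

Semi-major axis a = 6371 + 1160 = 7531 km. Period T = 2π√(a³/μ) = 2π√(7531³/398600) = 6504.1 s = 108.40 min.
During one orbit Earth rotates (6504.1 / 86164) × 360° = 27.17°.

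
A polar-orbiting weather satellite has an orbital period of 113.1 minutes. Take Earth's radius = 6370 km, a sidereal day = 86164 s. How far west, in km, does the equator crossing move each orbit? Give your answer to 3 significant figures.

3150 km

T = 113.1 min = 6786.0 s.
During one orbit Earth rotates (6786.0 / 86164) × 360° = 28.35°.
At the equator that is 28.35° × (2π·6370/360) km/° = 28.35 × 111.2 = 3152 km.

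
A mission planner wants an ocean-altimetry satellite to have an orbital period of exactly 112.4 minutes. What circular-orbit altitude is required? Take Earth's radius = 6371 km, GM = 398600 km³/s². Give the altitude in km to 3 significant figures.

T = 112.4 min = 6744.0 s.
From T = 2π√(a³/μ): a = (μ T²/4π²)^(1/3) = (398600 × 6744.0² / 4π²)^(1/3) = 7715 km.
Altitude h = a − R = 7715 − 6371 = 1344 km.

1340 km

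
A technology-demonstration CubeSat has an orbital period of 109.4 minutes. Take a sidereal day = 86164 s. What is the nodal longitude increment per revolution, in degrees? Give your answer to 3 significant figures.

T = 109.4 min = 6564.0 s.
During one orbit Earth rotates (6564.0 / 86164) × 360° = 27.42°.

27.4°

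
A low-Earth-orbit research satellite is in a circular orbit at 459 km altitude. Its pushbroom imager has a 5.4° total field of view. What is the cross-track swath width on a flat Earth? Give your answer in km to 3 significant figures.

Half-angle = 5.4°/2 = 2.7°.
Swath width ≈ 2h·tan(θ/2) = 2 × 459 × tan(2.7°) = 43.3 km.

43.3 km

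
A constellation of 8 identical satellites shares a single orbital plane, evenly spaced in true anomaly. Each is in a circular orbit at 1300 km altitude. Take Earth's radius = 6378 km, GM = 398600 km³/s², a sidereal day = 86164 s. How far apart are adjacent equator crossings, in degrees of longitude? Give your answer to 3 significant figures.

3.50°

Semi-major axis a = 6378 + 1300 = 7678 km. Period T = 2π√(a³/μ) = 2π√(7678³/398600) = 6695.5 s = 111.59 min.
Single-satellite node shift = (6695.5/86164) × 360° = 27.97°.
With 8 satellites evenly phased, successive equator crossings are 27.97/8 = 3.497° apart.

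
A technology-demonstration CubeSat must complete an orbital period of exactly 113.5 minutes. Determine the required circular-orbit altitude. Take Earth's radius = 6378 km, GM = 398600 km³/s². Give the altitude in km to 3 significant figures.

T = 113.5 min = 6810.0 s.
From T = 2π√(a³/μ): a = (μ T²/4π²)^(1/3) = (398600 × 6810.0² / 4π²)^(1/3) = 7765 km.
Altitude h = a − R = 7765 − 6378 = 1387 km.

1390 km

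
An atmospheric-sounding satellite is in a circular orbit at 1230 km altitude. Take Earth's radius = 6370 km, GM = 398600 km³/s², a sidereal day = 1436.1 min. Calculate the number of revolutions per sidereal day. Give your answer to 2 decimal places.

13.07

Semi-major axis a = 6370 + 1230 = 7600 km. Period T = 2π√(a³/μ) = 2π√(7600³/398600) = 6593.7 s = 109.90 min.
Orbits per sidereal day = 86166 / 6593.7 = 13.068.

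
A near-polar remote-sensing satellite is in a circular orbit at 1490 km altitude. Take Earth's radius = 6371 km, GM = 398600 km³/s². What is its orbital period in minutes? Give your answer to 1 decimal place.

Semi-major axis a = 6371 + 1490 = 7861 km. Period T = 2π√(a³/μ) = 2π√(7861³/398600) = 6936.3 s = 115.61 min.

115.6 min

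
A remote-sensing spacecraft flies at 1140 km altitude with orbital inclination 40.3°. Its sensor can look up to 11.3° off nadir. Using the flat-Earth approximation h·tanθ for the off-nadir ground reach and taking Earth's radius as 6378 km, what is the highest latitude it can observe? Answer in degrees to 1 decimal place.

42.3°

For a prograde orbit the ground track reaches latitude ±i = ±40.3°.
Sensor half-swath on the ground ≈ 1140·tan(11.3°) = 228 km = 2.05° of latitude.
Maximum observable latitude ≈ 40.3 + 2.05 = 42.3°.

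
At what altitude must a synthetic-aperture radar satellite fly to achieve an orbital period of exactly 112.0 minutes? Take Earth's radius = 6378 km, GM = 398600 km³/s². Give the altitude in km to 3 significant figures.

T = 112.0 min = 6720.0 s.
From T = 2π√(a³/μ): a = (μ T²/4π²)^(1/3) = (398600 × 6720.0² / 4π²)^(1/3) = 7697 km.
Altitude h = a − R = 7697 − 6378 = 1319 km.

1320 km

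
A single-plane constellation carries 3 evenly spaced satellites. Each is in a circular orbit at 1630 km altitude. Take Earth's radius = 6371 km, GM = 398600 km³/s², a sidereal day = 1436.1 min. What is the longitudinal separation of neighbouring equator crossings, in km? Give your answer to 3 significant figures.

1100 km

Semi-major axis a = 6371 + 1630 = 8001 km. Period T = 2π√(a³/μ) = 2π√(8001³/398600) = 7122.4 s = 118.71 min.
Single-satellite node shift = (7122.4/86166) × 360° = 29.76°.
With 3 satellites evenly phased, successive equator crossings are 29.76/3 = 9.919° apart.
That is 9.919 × 111.2 = 1103 km at the equator.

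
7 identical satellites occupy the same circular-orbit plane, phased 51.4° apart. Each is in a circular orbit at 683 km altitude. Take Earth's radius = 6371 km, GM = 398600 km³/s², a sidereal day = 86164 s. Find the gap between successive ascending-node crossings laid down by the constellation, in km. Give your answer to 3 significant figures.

Semi-major axis a = 6371 + 683 = 7054 km. Period T = 2π√(a³/μ) = 2π√(7054³/398600) = 5896.1 s = 98.27 min.
Single-satellite node shift = (5896.1/86164) × 360° = 24.63°.
With 7 satellites evenly phased, successive equator crossings are 24.63/7 = 3.519° apart.
That is 3.519 × 111.2 = 391 km at the equator.

391 km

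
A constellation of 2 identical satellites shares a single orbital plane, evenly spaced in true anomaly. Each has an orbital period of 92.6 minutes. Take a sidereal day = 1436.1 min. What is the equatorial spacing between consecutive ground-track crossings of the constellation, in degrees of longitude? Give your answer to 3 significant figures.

11.6°

T = 92.6 min = 5556.0 s.
Single-satellite node shift = (5556.0/86166) × 360° = 23.21°.
With 2 satellites evenly phased, successive equator crossings are 23.21/2 = 11.606° apart.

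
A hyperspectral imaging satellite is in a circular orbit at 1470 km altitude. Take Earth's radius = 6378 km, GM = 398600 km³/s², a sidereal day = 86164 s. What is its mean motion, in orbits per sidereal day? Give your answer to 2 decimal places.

12.45

Semi-major axis a = 6378 + 1470 = 7848 km. Period T = 2π√(a³/μ) = 2π√(7848³/398600) = 6919.1 s = 115.32 min.
Orbits per sidereal day = 86164 / 6919.1 = 12.453.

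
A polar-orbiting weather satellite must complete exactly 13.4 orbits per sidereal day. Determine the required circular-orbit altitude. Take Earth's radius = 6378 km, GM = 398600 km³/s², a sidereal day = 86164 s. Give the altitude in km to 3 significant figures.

1100 km

Required period T = 86164 / 13.4 = 6430.1 s.
From T = 2π√(a³/μ): a = (μ T²/4π²)^(1/3) = (398600 × 6430.1² / 4π²)^(1/3) = 7474 km.
Altitude h = a − R = 7474 − 6378 = 1096 km.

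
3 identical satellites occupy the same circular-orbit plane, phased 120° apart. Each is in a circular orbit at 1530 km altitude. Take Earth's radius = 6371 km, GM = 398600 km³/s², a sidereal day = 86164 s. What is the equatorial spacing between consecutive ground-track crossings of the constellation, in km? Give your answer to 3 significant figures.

Semi-major axis a = 6371 + 1530 = 7901 km. Period T = 2π√(a³/μ) = 2π√(7901³/398600) = 6989.3 s = 116.49 min.
Single-satellite node shift = (6989.3/86164) × 360° = 29.20°.
With 3 satellites evenly phased, successive equator crossings are 29.20/3 = 9.734° apart.
That is 9.734 × 111.2 = 1082 km at the equator.

1080 km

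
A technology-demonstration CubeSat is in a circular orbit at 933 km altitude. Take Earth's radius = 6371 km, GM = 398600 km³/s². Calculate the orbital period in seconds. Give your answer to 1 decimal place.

6212.3 seconds

Semi-major axis a = 6371 + 933 = 7304 km. Period T = 2π√(a³/μ) = 2π√(7304³/398600) = 6212.3 s = 103.54 min.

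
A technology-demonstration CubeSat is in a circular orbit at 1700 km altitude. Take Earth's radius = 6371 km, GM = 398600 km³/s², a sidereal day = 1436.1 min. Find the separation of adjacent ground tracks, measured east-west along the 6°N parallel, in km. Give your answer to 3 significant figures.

3330 km

Semi-major axis a = 6371 + 1700 = 8071 km. Period T = 2π√(a³/μ) = 2π√(8071³/398600) = 7216.1 s = 120.27 min.
Node shift per orbit = (7216.1/86166) × 360° = 30.15°.
Equatorial spacing = 30.15 × 111.2 km/° = 3352 km.
At 6° latitude, spacing = 3352 × cos(6°) = 3334 km.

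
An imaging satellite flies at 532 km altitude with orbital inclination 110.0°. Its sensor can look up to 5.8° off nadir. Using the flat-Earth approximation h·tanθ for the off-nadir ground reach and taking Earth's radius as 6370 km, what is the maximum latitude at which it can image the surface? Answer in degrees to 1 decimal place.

70.5°

Retrograde orbit: the ground track reaches ±(180° − i) = ±(180 − 110.0) = ±70.0°.
Sensor half-swath on the ground ≈ 532·tan(5.8°) = 54 km = 0.49° of latitude.
Maximum observable latitude ≈ 70.0 + 0.49 = 70.5°.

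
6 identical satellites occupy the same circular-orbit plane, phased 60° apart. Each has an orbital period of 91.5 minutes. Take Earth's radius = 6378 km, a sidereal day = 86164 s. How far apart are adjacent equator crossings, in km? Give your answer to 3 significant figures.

426 km

T = 91.5 min = 5490.0 s.
Single-satellite node shift = (5490.0/86164) × 360° = 22.94°.
With 6 satellites evenly phased, successive equator crossings are 22.94/6 = 3.823° apart.
That is 3.823 × 111.3 = 426 km at the equator.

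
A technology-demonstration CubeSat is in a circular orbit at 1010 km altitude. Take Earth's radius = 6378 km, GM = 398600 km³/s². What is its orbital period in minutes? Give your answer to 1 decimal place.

105.3 min

Semi-major axis a = 6378 + 1010 = 7388 km. Period T = 2π√(a³/μ) = 2π√(7388³/398600) = 6319.8 s = 105.33 min.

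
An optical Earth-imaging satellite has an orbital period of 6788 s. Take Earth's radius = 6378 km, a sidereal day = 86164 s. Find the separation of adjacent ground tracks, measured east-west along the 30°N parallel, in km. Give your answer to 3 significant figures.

Node shift per orbit = (6788.0/86164) × 360° = 28.36°.
Equatorial spacing = 28.36 × 111.3 km/° = 3157 km.
At 30° latitude, spacing = 3157 × cos(30°) = 2734 km.

2730 km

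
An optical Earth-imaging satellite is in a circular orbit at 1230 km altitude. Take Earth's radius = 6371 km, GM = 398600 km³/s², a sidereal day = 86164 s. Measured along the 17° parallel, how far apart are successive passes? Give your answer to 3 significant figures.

Semi-major axis a = 6371 + 1230 = 7601 km. Period T = 2π√(a³/μ) = 2π√(7601³/398600) = 6595.0 s = 109.92 min.
Node shift per orbit = (6595.0/86164) × 360° = 27.55°.
Equatorial spacing = 27.55 × 111.2 km/° = 3064 km.
At 17° latitude, spacing = 3064 × cos(17°) = 2930 km.

2930 km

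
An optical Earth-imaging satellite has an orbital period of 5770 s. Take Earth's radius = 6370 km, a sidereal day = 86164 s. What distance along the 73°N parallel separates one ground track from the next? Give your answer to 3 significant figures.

Node shift per orbit = (5770.0/86164) × 360° = 24.11°.
Equatorial spacing = 24.11 × 111.2 km/° = 2680 km.
At 73° latitude, spacing = 2680 × cos(73°) = 784 km.

784 km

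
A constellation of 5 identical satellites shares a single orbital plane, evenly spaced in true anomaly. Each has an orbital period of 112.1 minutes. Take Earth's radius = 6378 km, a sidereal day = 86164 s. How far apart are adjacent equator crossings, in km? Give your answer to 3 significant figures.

T = 112.1 min = 6726.0 s.
Single-satellite node shift = (6726.0/86164) × 360° = 28.10°.
With 5 satellites evenly phased, successive equator crossings are 28.10/5 = 5.620° apart.
That is 5.620 × 111.3 = 626 km at the equator.

626 km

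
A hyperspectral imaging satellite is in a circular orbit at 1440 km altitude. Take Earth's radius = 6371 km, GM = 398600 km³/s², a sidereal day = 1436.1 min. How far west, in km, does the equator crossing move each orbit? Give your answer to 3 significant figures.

3190 km

Semi-major axis a = 6371 + 1440 = 7811 km. Period T = 2π√(a³/μ) = 2π√(7811³/398600) = 6870.2 s = 114.50 min.
During one orbit Earth rotates (6870.2 / 86166) × 360° = 28.70°.
At the equator that is 28.70° × (2π·6371/360) km/° = 28.70 × 111.2 = 3192 km.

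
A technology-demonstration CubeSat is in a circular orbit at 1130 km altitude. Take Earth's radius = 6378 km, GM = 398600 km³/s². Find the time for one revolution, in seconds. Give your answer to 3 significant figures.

6470 seconds

Semi-major axis a = 6378 + 1130 = 7508 km. Period T = 2π√(a³/μ) = 2π√(7508³/398600) = 6474.4 s = 107.91 min.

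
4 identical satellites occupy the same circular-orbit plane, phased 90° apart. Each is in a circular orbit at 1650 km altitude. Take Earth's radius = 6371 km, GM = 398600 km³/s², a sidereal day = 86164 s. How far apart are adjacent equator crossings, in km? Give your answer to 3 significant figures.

Semi-major axis a = 6371 + 1650 = 8021 km. Period T = 2π√(a³/μ) = 2π√(8021³/398600) = 7149.1 s = 119.15 min.
Single-satellite node shift = (7149.1/86164) × 360° = 29.87°.
With 4 satellites evenly phased, successive equator crossings are 29.87/4 = 7.467° apart.
That is 7.467 × 111.2 = 830 km at the equator.

830 km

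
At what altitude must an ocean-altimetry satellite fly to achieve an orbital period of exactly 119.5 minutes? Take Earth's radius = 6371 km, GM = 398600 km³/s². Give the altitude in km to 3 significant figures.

T = 119.5 min = 7170.0 s.
From T = 2π√(a³/μ): a = (μ T²/4π²)^(1/3) = (398600 × 7170.0² / 4π²)^(1/3) = 8037 km.
Altitude h = a − R = 8037 − 6371 = 1666 km.

1670 km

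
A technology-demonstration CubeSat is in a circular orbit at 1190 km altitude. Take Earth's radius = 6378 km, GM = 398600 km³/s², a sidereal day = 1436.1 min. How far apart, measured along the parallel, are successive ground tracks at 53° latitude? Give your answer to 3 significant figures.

Semi-major axis a = 6378 + 1190 = 7568 km. Period T = 2π√(a³/μ) = 2π√(7568³/398600) = 6552.1 s = 109.20 min.
Node shift per orbit = (6552.1/86166) × 360° = 27.37°.
Equatorial spacing = 27.37 × 111.3 km/° = 3047 km.
At 53° latitude, spacing = 3047 × cos(53°) = 1834 km.

1830 km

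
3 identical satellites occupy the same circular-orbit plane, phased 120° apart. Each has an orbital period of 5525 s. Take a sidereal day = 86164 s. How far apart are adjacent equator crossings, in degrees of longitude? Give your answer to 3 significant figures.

7.69°

Single-satellite node shift = (5525.0/86164) × 360° = 23.08°.
With 3 satellites evenly phased, successive equator crossings are 23.08/3 = 7.695° apart.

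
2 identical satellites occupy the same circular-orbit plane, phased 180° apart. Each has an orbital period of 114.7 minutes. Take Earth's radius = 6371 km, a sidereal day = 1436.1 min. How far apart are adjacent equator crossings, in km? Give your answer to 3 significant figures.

T = 114.7 min = 6882.0 s.
Single-satellite node shift = (6882.0/86166) × 360° = 28.75°.
With 2 satellites evenly phased, successive equator crossings are 28.75/2 = 14.376° apart.
That is 14.376 × 111.2 = 1599 km at the equator.

1600 km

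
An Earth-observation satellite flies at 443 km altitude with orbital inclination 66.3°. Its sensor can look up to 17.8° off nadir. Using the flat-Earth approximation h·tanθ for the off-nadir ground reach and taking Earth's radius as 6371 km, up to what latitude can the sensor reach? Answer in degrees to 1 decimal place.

67.6°

For a prograde orbit the ground track reaches latitude ±i = ±66.3°.
Sensor half-swath on the ground ≈ 443·tan(17.8°) = 142 km = 1.28° of latitude.
Maximum observable latitude ≈ 66.3 + 1.28 = 67.6°.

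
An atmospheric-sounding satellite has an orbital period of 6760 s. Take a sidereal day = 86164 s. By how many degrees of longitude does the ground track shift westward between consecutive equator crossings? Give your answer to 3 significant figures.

During one orbit Earth rotates (6760.0 / 86164) × 360° = 28.24°.

28.2°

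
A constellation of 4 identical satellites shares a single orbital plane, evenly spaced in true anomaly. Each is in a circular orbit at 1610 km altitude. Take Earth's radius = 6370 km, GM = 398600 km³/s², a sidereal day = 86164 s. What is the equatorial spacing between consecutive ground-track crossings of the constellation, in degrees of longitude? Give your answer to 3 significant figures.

7.41°

Semi-major axis a = 6370 + 1610 = 7980 km. Period T = 2π√(a³/μ) = 2π√(7980³/398600) = 7094.4 s = 118.24 min.
Single-satellite node shift = (7094.4/86164) × 360° = 29.64°.
With 4 satellites evenly phased, successive equator crossings are 29.64/4 = 7.410° apart.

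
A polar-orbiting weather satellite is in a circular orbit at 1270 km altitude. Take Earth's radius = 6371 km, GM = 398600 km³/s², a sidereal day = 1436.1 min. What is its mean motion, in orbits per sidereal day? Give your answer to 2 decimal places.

Semi-major axis a = 6371 + 1270 = 7641 km. Period T = 2π√(a³/μ) = 2π√(7641³/398600) = 6647.2 s = 110.79 min.
Orbits per sidereal day = 86166 / 6647.2 = 12.963.

12.96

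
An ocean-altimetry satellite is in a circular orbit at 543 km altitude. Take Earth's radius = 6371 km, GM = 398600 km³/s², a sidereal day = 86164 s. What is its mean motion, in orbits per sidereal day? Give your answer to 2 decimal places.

Semi-major axis a = 6371 + 543 = 6914 km. Period T = 2π√(a³/μ) = 2π√(6914³/398600) = 5721.4 s = 95.36 min.
Orbits per sidereal day = 86164 / 5721.4 = 15.060.

15.06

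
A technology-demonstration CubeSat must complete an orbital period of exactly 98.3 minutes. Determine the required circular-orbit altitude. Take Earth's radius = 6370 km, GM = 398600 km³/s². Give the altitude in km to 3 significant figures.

T = 98.3 min = 5898.0 s.
From T = 2π√(a³/μ): a = (μ T²/4π²)^(1/3) = (398600 × 5898.0² / 4π²)^(1/3) = 7056 km.
Altitude h = a − R = 7056 − 6370 = 686 km.

686 km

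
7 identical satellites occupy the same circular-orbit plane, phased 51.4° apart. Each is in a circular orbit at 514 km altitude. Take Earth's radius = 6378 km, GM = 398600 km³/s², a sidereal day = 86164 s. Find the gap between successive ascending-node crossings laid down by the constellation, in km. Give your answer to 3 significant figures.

378 km

Semi-major axis a = 6378 + 514 = 6892 km. Period T = 2π√(a³/μ) = 2π√(6892³/398600) = 5694.2 s = 94.90 min.
Single-satellite node shift = (5694.2/86164) × 360° = 23.79°.
With 7 satellites evenly phased, successive equator crossings are 23.79/7 = 3.399° apart.
That is 3.399 × 111.3 = 378 km at the equator.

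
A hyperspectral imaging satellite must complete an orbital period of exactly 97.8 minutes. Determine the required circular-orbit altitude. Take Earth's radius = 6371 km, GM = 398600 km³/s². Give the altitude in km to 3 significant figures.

661 km

T = 97.8 min = 5868.0 s.
From T = 2π√(a³/μ): a = (μ T²/4π²)^(1/3) = (398600 × 5868.0² / 4π²)^(1/3) = 7032 km.
Altitude h = a − R = 7032 − 6371 = 661 km.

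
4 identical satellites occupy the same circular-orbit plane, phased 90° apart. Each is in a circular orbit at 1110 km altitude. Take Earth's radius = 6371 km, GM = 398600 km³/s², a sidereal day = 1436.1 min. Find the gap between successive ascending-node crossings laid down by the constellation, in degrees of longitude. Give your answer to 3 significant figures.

Semi-major axis a = 6371 + 1110 = 7481 km. Period T = 2π√(a³/μ) = 2π√(7481³/398600) = 6439.5 s = 107.32 min.
Single-satellite node shift = (6439.5/86166) × 360° = 26.90°.
With 4 satellites evenly phased, successive equator crossings are 26.90/4 = 6.726° apart.

6.73°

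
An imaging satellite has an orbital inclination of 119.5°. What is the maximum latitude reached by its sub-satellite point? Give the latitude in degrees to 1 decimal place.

Retrograde orbit: the ground track reaches ±(180° − i) = ±(180 − 119.5) = ±60.5°.

60.5°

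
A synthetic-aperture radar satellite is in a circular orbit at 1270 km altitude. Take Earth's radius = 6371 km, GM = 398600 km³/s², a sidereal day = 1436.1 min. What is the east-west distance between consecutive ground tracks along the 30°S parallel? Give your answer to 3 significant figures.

Semi-major axis a = 6371 + 1270 = 7641 km. Period T = 2π√(a³/μ) = 2π√(7641³/398600) = 6647.2 s = 110.79 min.
Node shift per orbit = (6647.2/86166) × 360° = 27.77°.
Equatorial spacing = 27.77 × 111.2 km/° = 3088 km.
At 30° latitude, spacing = 3088 × cos(30°) = 2674 km.

2670 km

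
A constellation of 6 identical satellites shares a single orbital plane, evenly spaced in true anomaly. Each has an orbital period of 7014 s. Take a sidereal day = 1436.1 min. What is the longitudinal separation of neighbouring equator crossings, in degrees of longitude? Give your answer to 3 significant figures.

Single-satellite node shift = (7014.0/86166) × 360° = 29.30°.
With 6 satellites evenly phased, successive equator crossings are 29.30/6 = 4.884° apart.

4.88°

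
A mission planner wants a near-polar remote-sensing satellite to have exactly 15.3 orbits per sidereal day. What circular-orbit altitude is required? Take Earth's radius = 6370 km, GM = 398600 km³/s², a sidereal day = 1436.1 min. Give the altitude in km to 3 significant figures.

472 km

Required period T = 86166 / 15.3 = 5631.8 s.
From T = 2π√(a³/μ): a = (μ T²/4π²)^(1/3) = (398600 × 5631.8² / 4π²)^(1/3) = 6842 km.
Altitude h = a − R = 6842 − 6370 = 472 km.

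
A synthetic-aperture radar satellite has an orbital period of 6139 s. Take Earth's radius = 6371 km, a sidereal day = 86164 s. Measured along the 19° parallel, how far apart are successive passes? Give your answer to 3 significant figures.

2700 km

Node shift per orbit = (6139.0/86164) × 360° = 25.65°.
Equatorial spacing = 25.65 × 111.2 km/° = 2852 km.
At 19° latitude, spacing = 2852 × cos(19°) = 2697 km.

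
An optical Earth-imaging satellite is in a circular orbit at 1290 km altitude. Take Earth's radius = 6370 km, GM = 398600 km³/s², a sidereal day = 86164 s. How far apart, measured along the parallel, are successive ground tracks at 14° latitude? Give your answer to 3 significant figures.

3010 km

Semi-major axis a = 6370 + 1290 = 7660 km. Period T = 2π√(a³/μ) = 2π√(7660³/398600) = 6672.0 s = 111.20 min.
Node shift per orbit = (6672.0/86164) × 360° = 27.88°.
Equatorial spacing = 27.88 × 111.2 km/° = 3099 km.
At 14° latitude, spacing = 3099 × cos(14°) = 3007 km.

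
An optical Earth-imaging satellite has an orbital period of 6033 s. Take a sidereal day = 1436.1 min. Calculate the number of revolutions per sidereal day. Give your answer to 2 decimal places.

Orbits per sidereal day = 86166 / 6033.0 = 14.282.

14.28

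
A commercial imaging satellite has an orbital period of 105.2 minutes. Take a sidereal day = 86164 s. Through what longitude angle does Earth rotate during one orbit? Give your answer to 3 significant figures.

26.4°

T = 105.2 min = 6312.0 s.
During one orbit Earth rotates (6312.0 / 86164) × 360° = 26.37°.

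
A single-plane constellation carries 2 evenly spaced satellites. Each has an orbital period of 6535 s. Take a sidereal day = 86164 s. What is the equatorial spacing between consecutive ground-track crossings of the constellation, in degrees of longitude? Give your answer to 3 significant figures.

13.7°

Single-satellite node shift = (6535.0/86164) × 360° = 27.30°.
With 2 satellites evenly phased, successive equator crossings are 27.30/2 = 13.652° apart.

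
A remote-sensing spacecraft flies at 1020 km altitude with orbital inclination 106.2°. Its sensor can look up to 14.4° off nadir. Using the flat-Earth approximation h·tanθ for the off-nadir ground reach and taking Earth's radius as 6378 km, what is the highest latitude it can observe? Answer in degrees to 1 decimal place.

Retrograde orbit: the ground track reaches ±(180° − i) = ±(180 − 106.2) = ±73.8°.
Sensor half-swath on the ground ≈ 1020·tan(14.4°) = 262 km = 2.35° of latitude.
Maximum observable latitude ≈ 73.8 + 2.35 = 76.2°.

76.2°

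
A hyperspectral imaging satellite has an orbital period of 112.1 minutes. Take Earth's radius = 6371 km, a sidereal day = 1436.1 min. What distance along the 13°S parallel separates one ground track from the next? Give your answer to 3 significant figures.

3040 km

T = 112.1 min = 6726.0 s.
Node shift per orbit = (6726.0/86166) × 360° = 28.10°.
Equatorial spacing = 28.10 × 111.2 km/° = 3125 km.
At 13° latitude, spacing = 3125 × cos(13°) = 3045 km.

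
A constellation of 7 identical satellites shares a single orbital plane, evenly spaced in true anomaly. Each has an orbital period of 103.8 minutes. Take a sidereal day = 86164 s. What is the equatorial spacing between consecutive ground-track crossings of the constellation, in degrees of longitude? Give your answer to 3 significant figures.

3.72°

T = 103.8 min = 6228.0 s.
Single-satellite node shift = (6228.0/86164) × 360° = 26.02°.
With 7 satellites evenly phased, successive equator crossings are 26.02/7 = 3.717° apart.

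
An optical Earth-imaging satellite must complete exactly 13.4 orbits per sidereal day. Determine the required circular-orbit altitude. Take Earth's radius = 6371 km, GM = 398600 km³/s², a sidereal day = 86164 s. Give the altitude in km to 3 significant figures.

Required period T = 86164 / 13.4 = 6430.1 s.
From T = 2π√(a³/μ): a = (μ T²/4π²)^(1/3) = (398600 × 6430.1² / 4π²)^(1/3) = 7474 km.
Altitude h = a − R = 7474 − 6371 = 1103 km.

1100 km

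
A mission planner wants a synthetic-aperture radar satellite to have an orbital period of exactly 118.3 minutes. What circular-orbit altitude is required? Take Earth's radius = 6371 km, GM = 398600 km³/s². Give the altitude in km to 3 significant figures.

1610 km

T = 118.3 min = 7098.0 s.
From T = 2π√(a³/μ): a = (μ T²/4π²)^(1/3) = (398600 × 7098.0² / 4π²)^(1/3) = 7983 km.
Altitude h = a − R = 7983 − 6371 = 1612 km.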